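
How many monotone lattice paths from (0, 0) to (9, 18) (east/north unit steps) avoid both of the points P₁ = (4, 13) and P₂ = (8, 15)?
Number of paths = 2268609

Inclusion–exclusion. Total paths: C(27, 9) = 4686825. Through P₁: C(17, 4)·C(10, 5) = 599760. Through P₂: C(23, 8)·C(4, 1) = 1961256. Since P₁ is strictly southwest of P₂, a monotone path through both must visit P₁ then P₂; paths through both = C(17, 4)·C(6, 4)·C(4, 1) = 142800. Avoid both = 4686825 − 599760 − 1961256 + 142800 = 2268609.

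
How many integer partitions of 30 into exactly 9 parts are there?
p(30, 9 parts) = 598

Partitions of n into exactly k parts are in bijection with partitions of n − k into at most k parts (subtract 1 from each part). So p(30, exactly 9) = p(21, parts ≤ 9). Computing via the recurrence p(m, j) = p(m, j−1) + p(m−j, j) gives 598.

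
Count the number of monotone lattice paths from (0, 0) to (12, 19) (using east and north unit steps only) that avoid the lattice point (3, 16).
Number of paths = 140907345

Total paths from (0, 0) to (12, 19): C(31, 12) = 141120525. Paths through (3, 16): (paths (0, 0) → (3, 16)) × (paths (3, 16) → (12, 19)) = C(19, 3) · C(12, 9) = 969 · 220 = 213180. Avoidance count = 141120525 − 213180 = 140907345.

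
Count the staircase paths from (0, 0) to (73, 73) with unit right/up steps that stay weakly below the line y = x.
C_73 = 79463489365077377841208237632349268884500

These NE paths below the diagonal are counted by the Catalan number C_n = (1/(n + 1)) · C(2n, n). For n = 73: C_73 = (1/74) · C(146, 73) = 5880298213015725960249409584793845897453000/74 = 79463489365077377841208237632349268884500.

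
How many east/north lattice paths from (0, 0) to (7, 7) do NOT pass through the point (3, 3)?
Number of paths = 2032

Total paths from (0, 0) to (7, 7): C(14, 7) = 3432. Paths through (3, 3): (paths (0, 0) → (3, 3)) × (paths (3, 3) → (7, 7)) = C(6, 3) · C(8, 4) = 20 · 70 = 1400. Avoidance count = 3432 − 1400 = 2032.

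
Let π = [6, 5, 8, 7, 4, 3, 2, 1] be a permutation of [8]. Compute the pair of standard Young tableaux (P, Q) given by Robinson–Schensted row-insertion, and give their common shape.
P = [1, 7] / [2, 8] / [3] / [4] / [5] / [6];  Q = [1, 3] / [2, 4] / [5] / [6] / [7] / [8];  common shape = (2, 2, 1, 1, 1, 1)

Row-insert the values π_1, π_2, … into P one at a time, bumping the leftmost entry strictly greater than the inserted value down to the next row. The recording tableau Q records, in position (i, j), the step at which that cell was added to P.
  Insert 6 (step 1): P = [6];  Q = [1]
  Insert 5 (step 2): P = [5] / [6];  Q = [1] / [2]
  Insert 8 (step 3): P = [5, 8] / [6];  Q = [1, 3] / [2]
  Insert 7 (step 4): P = [5, 7] / [6, 8];  Q = [1, 3] / [2, 4]
  Insert 4 (step 5): P = [4, 7] / [5, 8] / [6];  Q = [1, 3] / [2, 4] / [5]
  Insert 3 (step 6): P = [3, 7] / [4, 8] / [5] / [6];  Q = [1, 3] / [2, 4] / [5] / [6]
  Insert 2 (step 7): P = [2, 7] / [3, 8] / [4] / [5] / [6];  Q = [1, 3] / [2, 4] / [5] / [6] / [7]
  Insert 1 (step 8): P = [1, 7] / [2, 8] / [3] / [4] / [5] / [6];  Q = [1, 3] / [2, 4] / [5] / [6] / [7] / [8]
Final shape: (2, 2, 1, 1, 1, 1).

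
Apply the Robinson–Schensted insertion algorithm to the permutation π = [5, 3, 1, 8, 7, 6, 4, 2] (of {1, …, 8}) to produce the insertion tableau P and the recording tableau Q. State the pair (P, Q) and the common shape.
P = [1, 2] / [3, 4] / [5, 6] / [7] / [8];  Q = [1, 4] / [2, 5] / [3, 6] / [7] / [8];  common shape = (2, 2, 2, 1, 1)

Row-insert the values π_1, π_2, … into P one at a time, bumping the leftmost entry strictly greater than the inserted value down to the next row. The recording tableau Q records, in position (i, j), the step at which that cell was added to P.
  Insert 5 (step 1): P = [5];  Q = [1]
  Insert 3 (step 2): P = [3] / [5];  Q = [1] / [2]
  Insert 1 (step 3): P = [1] / [3] / [5];  Q = [1] / [2] / [3]
  Insert 8 (step 4): P = [1, 8] / [3] / [5];  Q = [1, 4] / [2] / [3]
  Insert 7 (step 5): P = [1, 7] / [3, 8] / [5];  Q = [1, 4] / [2, 5] / [3]
  Insert 6 (step 6): P = [1, 6] / [3, 7] / [5, 8];  Q = [1, 4] / [2, 5] / [3, 6]
  Insert 4 (step 7): P = [1, 4] / [3, 6] / [5, 7] / [8];  Q = [1, 4] / [2, 5] / [3, 6] / [7]
  Insert 2 (step 8): P = [1, 2] / [3, 4] / [5, 6] / [7] / [8];  Q = [1, 4] / [2, 5] / [3, 6] / [7] / [8]
Final shape: (2, 2, 2, 1, 1).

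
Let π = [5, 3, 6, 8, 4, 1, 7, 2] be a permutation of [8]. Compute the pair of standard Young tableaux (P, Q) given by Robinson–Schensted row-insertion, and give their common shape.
P = [1, 2, 7] / [3, 4, 8] / [5, 6];  Q = [1, 3, 4] / [2, 5, 7] / [6, 8];  common shape = (3, 3, 2)

Row-insert the values π_1, π_2, … into P one at a time, bumping the leftmost entry strictly greater than the inserted value down to the next row. The recording tableau Q records, in position (i, j), the step at which that cell was added to P.
  Insert 5 (step 1): P = [5];  Q = [1]
  Insert 3 (step 2): P = [3] / [5];  Q = [1] / [2]
  Insert 6 (step 3): P = [3, 6] / [5];  Q = [1, 3] / [2]
  Insert 8 (step 4): P = [3, 6, 8] / [5];  Q = [1, 3, 4] / [2]
  Insert 4 (step 5): P = [3, 4, 8] / [5, 6];  Q = [1, 3, 4] / [2, 5]
  Insert 1 (step 6): P = [1, 4, 8] / [3, 6] / [5];  Q = [1, 3, 4] / [2, 5] / [6]
  Insert 7 (step 7): P = [1, 4, 7] / [3, 6, 8] / [5];  Q = [1, 3, 4] / [2, 5, 7] / [6]
  Insert 2 (step 8): P = [1, 2, 7] / [3, 4, 8] / [5, 6];  Q = [1, 3, 4] / [2, 5, 7] / [6, 8]
Final shape: (3, 3, 2).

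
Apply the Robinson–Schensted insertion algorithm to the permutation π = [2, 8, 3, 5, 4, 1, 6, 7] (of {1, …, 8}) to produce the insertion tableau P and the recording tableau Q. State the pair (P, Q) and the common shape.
P = [1, 3, 4, 6, 7] / [2] / [5] / [8];  Q = [1, 2, 4, 7, 8] / [3] / [5] / [6];  common shape = (5, 1, 1, 1)

Row-insert the values π_1, π_2, … into P one at a time, bumping the leftmost entry strictly greater than the inserted value down to the next row. The recording tableau Q records, in position (i, j), the step at which that cell was added to P.
  Insert 2 (step 1): P = [2];  Q = [1]
  Insert 8 (step 2): P = [2, 8];  Q = [1, 2]
  Insert 3 (step 3): P = [2, 3] / [8];  Q = [1, 2] / [3]
  Insert 5 (step 4): P = [2, 3, 5] / [8];  Q = [1, 2, 4] / [3]
  Insert 4 (step 5): P = [2, 3, 4] / [5] / [8];  Q = [1, 2, 4] / [3] / [5]
  Insert 1 (step 6): P = [1, 3, 4] / [2] / [5] / [8];  Q = [1, 2, 4] / [3] / [5] / [6]
  Insert 6 (step 7): P = [1, 3, 4, 6] / [2] / [5] / [8];  Q = [1, 2, 4, 7] / [3] / [5] / [6]
  Insert 7 (step 8): P = [1, 3, 4, 6, 7] / [2] / [5] / [8];  Q = [1, 2, 4, 7, 8] / [3] / [5] / [6]
Final shape: (5, 1, 1, 1).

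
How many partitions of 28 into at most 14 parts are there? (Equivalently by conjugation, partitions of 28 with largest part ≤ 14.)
p(28, parts ≤ 14) = 3345

Use the recurrence p(n, m) = p(n, m−1) + p(n−m, m): either the largest part is < m (count p(n, m−1)) or the largest part is exactly m (remove one copy of m, count p(n−m, m)). With p(0, ·) = 1 this gives p(28, parts ≤ 14) = 3345. (By conjugating Young diagrams, this also counts partitions of 28 into at most 14 parts.)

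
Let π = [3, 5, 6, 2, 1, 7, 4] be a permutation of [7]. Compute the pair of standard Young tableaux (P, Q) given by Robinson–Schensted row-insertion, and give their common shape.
P = [1, 4, 6, 7] / [2, 5] / [3];  Q = [1, 2, 3, 6] / [4, 7] / [5];  common shape = (4, 2, 1)

Row-insert the values π_1, π_2, … into P one at a time, bumping the leftmost entry strictly greater than the inserted value down to the next row. The recording tableau Q records, in position (i, j), the step at which that cell was added to P.
  Insert 3 (step 1): P = [3];  Q = [1]
  Insert 5 (step 2): P = [3, 5];  Q = [1, 2]
  Insert 6 (step 3): P = [3, 5, 6];  Q = [1, 2, 3]
  Insert 2 (step 4): P = [2, 5, 6] / [3];  Q = [1, 2, 3] / [4]
  Insert 1 (step 5): P = [1, 5, 6] / [2] / [3];  Q = [1, 2, 3] / [4] / [5]
  Insert 7 (step 6): P = [1, 5, 6, 7] / [2] / [3];  Q = [1, 2, 3, 6] / [4] / [5]
  Insert 4 (step 7): P = [1, 4, 6, 7] / [2, 5] / [3];  Q = [1, 2, 3, 6] / [4, 7] / [5]
Final shape: (4, 2, 1).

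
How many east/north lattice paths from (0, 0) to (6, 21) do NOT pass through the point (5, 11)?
Number of paths = 247962

Total paths from (0, 0) to (6, 21): C(27, 6) = 296010. Paths through (5, 11): (paths (0, 0) → (5, 11)) × (paths (5, 11) → (6, 21)) = C(16, 5) · C(11, 1) = 4368 · 11 = 48048. Avoidance count = 296010 − 48048 = 247962.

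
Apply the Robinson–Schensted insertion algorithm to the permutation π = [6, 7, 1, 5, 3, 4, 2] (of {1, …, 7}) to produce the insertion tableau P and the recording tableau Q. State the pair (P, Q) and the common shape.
P = [1, 2, 4] / [3, 7] / [5] / [6];  Q = [1, 2, 6] / [3, 4] / [5] / [7];  common shape = (3, 2, 1, 1)

Row-insert the values π_1, π_2, … into P one at a time, bumping the leftmost entry strictly greater than the inserted value down to the next row. The recording tableau Q records, in position (i, j), the step at which that cell was added to P.
  Insert 6 (step 1): P = [6];  Q = [1]
  Insert 7 (step 2): P = [6, 7];  Q = [1, 2]
  Insert 1 (step 3): P = [1, 7] / [6];  Q = [1, 2] / [3]
  Insert 5 (step 4): P = [1, 5] / [6, 7];  Q = [1, 2] / [3, 4]
  Insert 3 (step 5): P = [1, 3] / [5, 7] / [6];  Q = [1, 2] / [3, 4] / [5]
  Insert 4 (step 6): P = [1, 3, 4] / [5, 7] / [6];  Q = [1, 2, 6] / [3, 4] / [5]
  Insert 2 (step 7): P = [1, 2, 4] / [3, 7] / [5] / [6];  Q = [1, 2, 6] / [3, 4] / [5] / [7]
Final shape: (3, 2, 1, 1).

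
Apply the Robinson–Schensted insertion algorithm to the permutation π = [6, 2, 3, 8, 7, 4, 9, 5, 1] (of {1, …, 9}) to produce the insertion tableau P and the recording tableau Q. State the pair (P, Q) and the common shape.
P = [1, 3, 4, 5] / [2, 7, 9] / [6] / [8];  Q = [1, 3, 4, 7] / [2, 5, 8] / [6] / [9];  common shape = (4, 3, 1, 1)

Row-insert the values π_1, π_2, … into P one at a time, bumping the leftmost entry strictly greater than the inserted value down to the next row. The recording tableau Q records, in position (i, j), the step at which that cell was added to P.
  Insert 6 (step 1): P = [6];  Q = [1]
  Insert 2 (step 2): P = [2] / [6];  Q = [1] / [2]
  Insert 3 (step 3): P = [2, 3] / [6];  Q = [1, 3] / [2]
  Insert 8 (step 4): P = [2, 3, 8] / [6];  Q = [1, 3, 4] / [2]
  Insert 7 (step 5): P = [2, 3, 7] / [6, 8];  Q = [1, 3, 4] / [2, 5]
  Insert 4 (step 6): P = [2, 3, 4] / [6, 7] / [8];  Q = [1, 3, 4] / [2, 5] / [6]
  Insert 9 (step 7): P = [2, 3, 4, 9] / [6, 7] / [8];  Q = [1, 3, 4, 7] / [2, 5] / [6]
  Insert 5 (step 8): P = [2, 3, 4, 5] / [6, 7, 9] / [8];  Q = [1, 3, 4, 7] / [2, 5, 8] / [6]
  Insert 1 (step 9): P = [1, 3, 4, 5] / [2, 7, 9] / [6] / [8];  Q = [1, 3, 4, 7] / [2, 5, 8] / [6] / [9]
Final shape: (4, 3, 1, 1).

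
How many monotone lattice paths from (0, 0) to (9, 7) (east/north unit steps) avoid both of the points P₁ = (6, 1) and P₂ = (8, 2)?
Number of paths = 10708

Inclusion–exclusion. Total paths: C(16, 9) = 11440. Through P₁: C(7, 6)·C(9, 3) = 588. Through P₂: C(10, 8)·C(6, 1) = 270. Since P₁ is strictly southwest of P₂, a monotone path through both must visit P₁ then P₂; paths through both = C(7, 6)·C(3, 2)·C(6, 1) = 126. Avoid both = 11440 − 588 − 270 + 126 = 10708.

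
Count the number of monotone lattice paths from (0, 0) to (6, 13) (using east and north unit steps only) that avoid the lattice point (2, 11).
Number of paths = 25962

Total paths from (0, 0) to (6, 13): C(19, 6) = 27132. Paths through (2, 11): (paths (0, 0) → (2, 11)) × (paths (2, 11) → (6, 13)) = C(13, 2) · C(6, 4) = 78 · 15 = 1170. Avoidance count = 27132 − 1170 = 25962.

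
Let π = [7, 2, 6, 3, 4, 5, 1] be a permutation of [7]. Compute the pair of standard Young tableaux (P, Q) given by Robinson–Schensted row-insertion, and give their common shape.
P = [1, 3, 4, 5] / [2] / [6] / [7];  Q = [1, 3, 5, 6] / [2] / [4] / [7];  common shape = (4, 1, 1, 1)

Row-insert the values π_1, π_2, … into P one at a time, bumping the leftmost entry strictly greater than the inserted value down to the next row. The recording tableau Q records, in position (i, j), the step at which that cell was added to P.
  Insert 7 (step 1): P = [7];  Q = [1]
  Insert 2 (step 2): P = [2] / [7];  Q = [1] / [2]
  Insert 6 (step 3): P = [2, 6] / [7];  Q = [1, 3] / [2]
  Insert 3 (step 4): P = [2, 3] / [6] / [7];  Q = [1, 3] / [2] / [4]
  Insert 4 (step 5): P = [2, 3, 4] / [6] / [7];  Q = [1, 3, 5] / [2] / [4]
  Insert 5 (step 6): P = [2, 3, 4, 5] / [6] / [7];  Q = [1, 3, 5, 6] / [2] / [4]
  Insert 1 (step 7): P = [1, 3, 4, 5] / [2] / [6] / [7];  Q = [1, 3, 5, 6] / [2] / [4] / [7]
Final shape: (4, 1, 1, 1).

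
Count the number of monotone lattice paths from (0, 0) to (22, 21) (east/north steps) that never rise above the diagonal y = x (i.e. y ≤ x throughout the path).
Number of paths = 91482563640

By the reflection principle (André's argument), the number of monotone paths to (22, 21) with n ≤ m that never go above y = x is C(43, 22) − C(43, 23) = 1052049481860 − 960566918220 = 91482563640.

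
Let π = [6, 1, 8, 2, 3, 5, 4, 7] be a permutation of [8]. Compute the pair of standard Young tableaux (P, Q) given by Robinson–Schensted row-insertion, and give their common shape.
P = [1, 2, 3, 4, 7] / [5, 8] / [6];  Q = [1, 3, 5, 6, 8] / [2, 4] / [7];  common shape = (5, 2, 1)

Row-insert the values π_1, π_2, … into P one at a time, bumping the leftmost entry strictly greater than the inserted value down to the next row. The recording tableau Q records, in position (i, j), the step at which that cell was added to P.
  Insert 6 (step 1): P = [6];  Q = [1]
  Insert 1 (step 2): P = [1] / [6];  Q = [1] / [2]
  Insert 8 (step 3): P = [1, 8] / [6];  Q = [1, 3] / [2]
  Insert 2 (step 4): P = [1, 2] / [6, 8];  Q = [1, 3] / [2, 4]
  Insert 3 (step 5): P = [1, 2, 3] / [6, 8];  Q = [1, 3, 5] / [2, 4]
  Insert 5 (step 6): P = [1, 2, 3, 5] / [6, 8];  Q = [1, 3, 5, 6] / [2, 4]
  Insert 4 (step 7): P = [1, 2, 3, 4] / [5, 8] / [6];  Q = [1, 3, 5, 6] / [2, 4] / [7]
  Insert 7 (step 8): P = [1, 2, 3, 4, 7] / [5, 8] / [6];  Q = [1, 3, 5, 6, 8] / [2, 4] / [7]
Final shape: (5, 2, 1).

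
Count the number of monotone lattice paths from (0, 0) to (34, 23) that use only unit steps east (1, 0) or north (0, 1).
Number of paths = 5309878226480100

A monotone lattice path from (0, 0) to (34, 23) consists of 34 east steps and 23 north steps in some order, so it is determined by which 34 of the 57 steps are east. The count is C(57, 34) = 5309878226480100.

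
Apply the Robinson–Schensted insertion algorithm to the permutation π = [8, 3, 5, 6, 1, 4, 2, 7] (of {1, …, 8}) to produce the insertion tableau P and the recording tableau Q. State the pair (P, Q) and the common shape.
P = [1, 2, 6, 7] / [3, 4] / [5] / [8];  Q = [1, 3, 4, 8] / [2, 6] / [5] / [7];  common shape = (4, 2, 1, 1)

Row-insert the values π_1, π_2, … into P one at a time, bumping the leftmost entry strictly greater than the inserted value down to the next row. The recording tableau Q records, in position (i, j), the step at which that cell was added to P.
  Insert 8 (step 1): P = [8];  Q = [1]
  Insert 3 (step 2): P = [3] / [8];  Q = [1] / [2]
  Insert 5 (step 3): P = [3, 5] / [8];  Q = [1, 3] / [2]
  Insert 6 (step 4): P = [3, 5, 6] / [8];  Q = [1, 3, 4] / [2]
  Insert 1 (step 5): P = [1, 5, 6] / [3] / [8];  Q = [1, 3, 4] / [2] / [5]
  Insert 4 (step 6): P = [1, 4, 6] / [3, 5] / [8];  Q = [1, 3, 4] / [2, 6] / [5]
  Insert 2 (step 7): P = [1, 2, 6] / [3, 4] / [5] / [8];  Q = [1, 3, 4] / [2, 6] / [5] / [7]
  Insert 7 (step 8): P = [1, 2, 6, 7] / [3, 4] / [5] / [8];  Q = [1, 3, 4, 8] / [2, 6] / [5] / [7]
Final shape: (4, 2, 1, 1).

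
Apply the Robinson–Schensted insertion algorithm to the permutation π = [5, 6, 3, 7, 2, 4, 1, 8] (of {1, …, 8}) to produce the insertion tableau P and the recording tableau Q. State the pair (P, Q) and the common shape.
P = [1, 4, 7, 8] / [2, 6] / [3] / [5];  Q = [1, 2, 4, 8] / [3, 6] / [5] / [7];  common shape = (4, 2, 1, 1)

Row-insert the values π_1, π_2, … into P one at a time, bumping the leftmost entry strictly greater than the inserted value down to the next row. The recording tableau Q records, in position (i, j), the step at which that cell was added to P.
  Insert 5 (step 1): P = [5];  Q = [1]
  Insert 6 (step 2): P = [5, 6];  Q = [1, 2]
  Insert 3 (step 3): P = [3, 6] / [5];  Q = [1, 2] / [3]
  Insert 7 (step 4): P = [3, 6, 7] / [5];  Q = [1, 2, 4] / [3]
  Insert 2 (step 5): P = [2, 6, 7] / [3] / [5];  Q = [1, 2, 4] / [3] / [5]
  Insert 4 (step 6): P = [2, 4, 7] / [3, 6] / [5];  Q = [1, 2, 4] / [3, 6] / [5]
  Insert 1 (step 7): P = [1, 4, 7] / [2, 6] / [3] / [5];  Q = [1, 2, 4] / [3, 6] / [5] / [7]
  Insert 8 (step 8): P = [1, 4, 7, 8] / [2, 6] / [3] / [5];  Q = [1, 2, 4, 8] / [3, 6] / [5] / [7]
Final shape: (4, 2, 1, 1).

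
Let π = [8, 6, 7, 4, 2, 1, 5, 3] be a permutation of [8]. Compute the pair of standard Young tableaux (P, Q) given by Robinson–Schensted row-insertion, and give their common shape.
P = [1, 3] / [2, 5] / [4, 7] / [6] / [8];  Q = [1, 3] / [2, 7] / [4, 8] / [5] / [6];  common shape = (2, 2, 2, 1, 1)

Row-insert the values π_1, π_2, … into P one at a time, bumping the leftmost entry strictly greater than the inserted value down to the next row. The recording tableau Q records, in position (i, j), the step at which that cell was added to P.
  Insert 8 (step 1): P = [8];  Q = [1]
  Insert 6 (step 2): P = [6] / [8];  Q = [1] / [2]
  Insert 7 (step 3): P = [6, 7] / [8];  Q = [1, 3] / [2]
  Insert 4 (step 4): P = [4, 7] / [6] / [8];  Q = [1, 3] / [2] / [4]
  Insert 2 (step 5): P = [2, 7] / [4] / [6] / [8];  Q = [1, 3] / [2] / [4] / [5]
  Insert 1 (step 6): P = [1, 7] / [2] / [4] / [6] / [8];  Q = [1, 3] / [2] / [4] / [5] / [6]
  Insert 5 (step 7): P = [1, 5] / [2, 7] / [4] / [6] / [8];  Q = [1, 3] / [2, 7] / [4] / [5] / [6]
  Insert 3 (step 8): P = [1, 3] / [2, 5] / [4, 7] / [6] / [8];  Q = [1, 3] / [2, 7] / [4, 8] / [5] / [6]
Final shape: (2, 2, 2, 1, 1).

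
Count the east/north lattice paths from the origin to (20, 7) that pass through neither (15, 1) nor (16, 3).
Number of paths = 816168

Inclusion–exclusion. Total paths: C(27, 20) = 888030. Through P₁: C(16, 15)·C(11, 5) = 7392. Through P₂: C(19, 16)·C(8, 4) = 67830. Since P₁ is strictly southwest of P₂, a monotone path through both must visit P₁ then P₂; paths through both = C(16, 15)·C(3, 1)·C(8, 4) = 3360. Avoid both = 888030 − 7392 − 67830 + 3360 = 816168.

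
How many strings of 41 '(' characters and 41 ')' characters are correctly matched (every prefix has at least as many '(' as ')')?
C_41 = 10113918591637898134020

These balanced parentheses are counted by the Catalan number C_n = (1/(n + 1)) · C(2n, n). For n = 41: C_41 = (1/42) · C(82, 41) = 424784580848791721628840/42 = 10113918591637898134020.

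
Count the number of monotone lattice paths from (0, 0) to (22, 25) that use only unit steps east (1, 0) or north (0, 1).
Number of paths = 14833897694226

A monotone lattice path from (0, 0) to (22, 25) consists of 22 east steps and 25 north steps in some order, so it is determined by which 22 of the 47 steps are east. The count is C(47, 22) = 14833897694226.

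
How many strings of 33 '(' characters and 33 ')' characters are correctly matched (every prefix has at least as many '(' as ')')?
C_33 = 212336130412243110

These balanced parentheses are counted by the Catalan number C_n = (1/(n + 1)) · C(2n, n). For n = 33: C_33 = (1/34) · C(66, 33) = 7219428434016265740/34 = 212336130412243110.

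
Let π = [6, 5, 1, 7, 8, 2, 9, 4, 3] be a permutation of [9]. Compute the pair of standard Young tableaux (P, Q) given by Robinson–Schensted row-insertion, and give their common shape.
P = [1, 2, 3, 9] / [4, 7, 8] / [5] / [6];  Q = [1, 4, 5, 7] / [2, 6, 8] / [3] / [9];  common shape = (4, 3, 1, 1)

Row-insert the values π_1, π_2, … into P one at a time, bumping the leftmost entry strictly greater than the inserted value down to the next row. The recording tableau Q records, in position (i, j), the step at which that cell was added to P.
  Insert 6 (step 1): P = [6];  Q = [1]
  Insert 5 (step 2): P = [5] / [6];  Q = [1] / [2]
  Insert 1 (step 3): P = [1] / [5] / [6];  Q = [1] / [2] / [3]
  Insert 7 (step 4): P = [1, 7] / [5] / [6];  Q = [1, 4] / [2] / [3]
  Insert 8 (step 5): P = [1, 7, 8] / [5] / [6];  Q = [1, 4, 5] / [2] / [3]
  Insert 2 (step 6): P = [1, 2, 8] / [5, 7] / [6];  Q = [1, 4, 5] / [2, 6] / [3]
  Insert 9 (step 7): P = [1, 2, 8, 9] / [5, 7] / [6];  Q = [1, 4, 5, 7] / [2, 6] / [3]
  Insert 4 (step 8): P = [1, 2, 4, 9] / [5, 7, 8] / [6];  Q = [1, 4, 5, 7] / [2, 6, 8] / [3]
  Insert 3 (step 9): P = [1, 2, 3, 9] / [4, 7, 8] / [5] / [6];  Q = [1, 4, 5, 7] / [2, 6, 8] / [3] / [9]
Final shape: (4, 3, 1, 1).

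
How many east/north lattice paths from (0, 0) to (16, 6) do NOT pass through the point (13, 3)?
Number of paths = 63413

Total paths from (0, 0) to (16, 6): C(22, 16) = 74613. Paths through (13, 3): (paths (0, 0) → (13, 3)) × (paths (13, 3) → (16, 6)) = C(16, 13) · C(6, 3) = 560 · 20 = 11200. Avoidance count = 74613 − 11200 = 63413.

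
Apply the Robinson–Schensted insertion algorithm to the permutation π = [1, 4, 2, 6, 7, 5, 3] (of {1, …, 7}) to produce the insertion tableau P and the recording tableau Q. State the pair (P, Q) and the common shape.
P = [1, 2, 3, 7] / [4, 5] / [6];  Q = [1, 2, 4, 5] / [3, 6] / [7];  common shape = (4, 2, 1)

Row-insert the values π_1, π_2, … into P one at a time, bumping the leftmost entry strictly greater than the inserted value down to the next row. The recording tableau Q records, in position (i, j), the step at which that cell was added to P.
  Insert 1 (step 1): P = [1];  Q = [1]
  Insert 4 (step 2): P = [1, 4];  Q = [1, 2]
  Insert 2 (step 3): P = [1, 2] / [4];  Q = [1, 2] / [3]
  Insert 6 (step 4): P = [1, 2, 6] / [4];  Q = [1, 2, 4] / [3]
  Insert 7 (step 5): P = [1, 2, 6, 7] / [4];  Q = [1, 2, 4, 5] / [3]
  Insert 5 (step 6): P = [1, 2, 5, 7] / [4, 6];  Q = [1, 2, 4, 5] / [3, 6]
  Insert 3 (step 7): P = [1, 2, 3, 7] / [4, 5] / [6];  Q = [1, 2, 4, 5] / [3, 6] / [7]
Final shape: (4, 2, 1).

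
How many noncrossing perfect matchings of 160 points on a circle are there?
C_80 = 1136359577947336271931632877004667456667613940

These noncrossing handshakes are counted by the Catalan number C_n = (1/(n + 1)) · C(2n, n). For n = 80: C_80 = (1/81) · C(160, 80) = 92045125813734238026462263037378063990076729140/81 = 1136359577947336271931632877004667456667613940.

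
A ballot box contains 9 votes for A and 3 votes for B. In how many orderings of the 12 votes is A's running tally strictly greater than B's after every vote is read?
Strict-lead orderings = 110

Total orderings of the 12 votes with 9 for A: C(12, 9) = 220. By the Bertrand ballot formula (Cycle Lemma / reflection principle), the number of orderings in which A is strictly ahead of B throughout is (p − q)/(p + q) · C(p + q, p) = (9 − 3)/(9 + 3) · 220 = 110.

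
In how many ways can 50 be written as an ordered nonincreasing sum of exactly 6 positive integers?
p(50, 6 parts) = 5427

Partitions of n into exactly k parts are in bijection with partitions of n − k into at most k parts (subtract 1 from each part). So p(50, exactly 6) = p(44, parts ≤ 6). Computing via the recurrence p(m, j) = p(m, j−1) + p(m−j, j) gives 5427.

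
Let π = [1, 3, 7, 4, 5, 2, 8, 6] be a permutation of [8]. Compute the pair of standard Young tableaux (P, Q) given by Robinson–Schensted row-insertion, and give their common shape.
P = [1, 2, 4, 5, 6] / [3, 8] / [7];  Q = [1, 2, 3, 5, 7] / [4, 8] / [6];  common shape = (5, 2, 1)

Row-insert the values π_1, π_2, … into P one at a time, bumping the leftmost entry strictly greater than the inserted value down to the next row. The recording tableau Q records, in position (i, j), the step at which that cell was added to P.
  Insert 1 (step 1): P = [1];  Q = [1]
  Insert 3 (step 2): P = [1, 3];  Q = [1, 2]
  Insert 7 (step 3): P = [1, 3, 7];  Q = [1, 2, 3]
  Insert 4 (step 4): P = [1, 3, 4] / [7];  Q = [1, 2, 3] / [4]
  Insert 5 (step 5): P = [1, 3, 4, 5] / [7];  Q = [1, 2, 3, 5] / [4]
  Insert 2 (step 6): P = [1, 2, 4, 5] / [3] / [7];  Q = [1, 2, 3, 5] / [4] / [6]
  Insert 8 (step 7): P = [1, 2, 4, 5, 8] / [3] / [7];  Q = [1, 2, 3, 5, 7] / [4] / [6]
  Insert 6 (step 8): P = [1, 2, 4, 5, 6] / [3, 8] / [7];  Q = [1, 2, 3, 5, 7] / [4, 8] / [6]
Final shape: (5, 2, 1).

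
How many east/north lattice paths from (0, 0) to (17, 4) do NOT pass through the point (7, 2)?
Number of paths = 3609

Total paths from (0, 0) to (17, 4): C(21, 17) = 5985. Paths through (7, 2): (paths (0, 0) → (7, 2)) × (paths (7, 2) → (17, 4)) = C(9, 7) · C(12, 10) = 36 · 66 = 2376. Avoidance count = 5985 − 2376 = 3609.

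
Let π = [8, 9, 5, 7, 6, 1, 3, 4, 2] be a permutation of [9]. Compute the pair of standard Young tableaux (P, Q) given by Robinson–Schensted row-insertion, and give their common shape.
P = [1, 2, 4] / [3, 6] / [5, 9] / [7] / [8];  Q = [1, 2, 8] / [3, 4] / [5, 7] / [6] / [9];  common shape = (3, 2, 2, 1, 1)

Row-insert the values π_1, π_2, … into P one at a time, bumping the leftmost entry strictly greater than the inserted value down to the next row. The recording tableau Q records, in position (i, j), the step at which that cell was added to P.
  Insert 8 (step 1): P = [8];  Q = [1]
  Insert 9 (step 2): P = [8, 9];  Q = [1, 2]
  Insert 5 (step 3): P = [5, 9] / [8];  Q = [1, 2] / [3]
  Insert 7 (step 4): P = [5, 7] / [8, 9];  Q = [1, 2] / [3, 4]
  Insert 6 (step 5): P = [5, 6] / [7, 9] / [8];  Q = [1, 2] / [3, 4] / [5]
  Insert 1 (step 6): P = [1, 6] / [5, 9] / [7] / [8];  Q = [1, 2] / [3, 4] / [5] / [6]
  Insert 3 (step 7): P = [1, 3] / [5, 6] / [7, 9] / [8];  Q = [1, 2] / [3, 4] / [5, 7] / [6]
  Insert 4 (step 8): P = [1, 3, 4] / [5, 6] / [7, 9] / [8];  Q = [1, 2, 8] / [3, 4] / [5, 7] / [6]
  Insert 2 (step 9): P = [1, 2, 4] / [3, 6] / [5, 9] / [7] / [8];  Q = [1, 2, 8] / [3, 4] / [5, 7] / [6] / [9]
Final shape: (3, 2, 2, 1, 1).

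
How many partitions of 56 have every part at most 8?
p(56, parts ≤ 8) = 55974

Use the recurrence p(n, m) = p(n, m−1) + p(n−m, m): either the largest part is < m (count p(n, m−1)) or the largest part is exactly m (remove one copy of m, count p(n−m, m)). With p(0, ·) = 1 this gives p(56, parts ≤ 8) = 55974. (By conjugating Young diagrams, this also counts partitions of 56 into at most 8 parts.)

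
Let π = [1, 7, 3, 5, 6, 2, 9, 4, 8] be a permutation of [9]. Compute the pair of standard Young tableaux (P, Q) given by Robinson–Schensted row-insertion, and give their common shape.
P = [1, 2, 4, 6, 8] / [3, 5, 9] / [7];  Q = [1, 2, 4, 5, 7] / [3, 8, 9] / [6];  common shape = (5, 3, 1)

Row-insert the values π_1, π_2, … into P one at a time, bumping the leftmost entry strictly greater than the inserted value down to the next row. The recording tableau Q records, in position (i, j), the step at which that cell was added to P.
  Insert 1 (step 1): P = [1];  Q = [1]
  Insert 7 (step 2): P = [1, 7];  Q = [1, 2]
  Insert 3 (step 3): P = [1, 3] / [7];  Q = [1, 2] / [3]
  Insert 5 (step 4): P = [1, 3, 5] / [7];  Q = [1, 2, 4] / [3]
  Insert 6 (step 5): P = [1, 3, 5, 6] / [7];  Q = [1, 2, 4, 5] / [3]
  Insert 2 (step 6): P = [1, 2, 5, 6] / [3] / [7];  Q = [1, 2, 4, 5] / [3] / [6]
  Insert 9 (step 7): P = [1, 2, 5, 6, 9] / [3] / [7];  Q = [1, 2, 4, 5, 7] / [3] / [6]
  Insert 4 (step 8): P = [1, 2, 4, 6, 9] / [3, 5] / [7];  Q = [1, 2, 4, 5, 7] / [3, 8] / [6]
  Insert 8 (step 9): P = [1, 2, 4, 6, 8] / [3, 5, 9] / [7];  Q = [1, 2, 4, 5, 7] / [3, 8, 9] / [6]
Final shape: (5, 3, 1).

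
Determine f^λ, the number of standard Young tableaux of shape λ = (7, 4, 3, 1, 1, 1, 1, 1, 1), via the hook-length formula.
# SYT of shape (7, 4, 3, 1, 1, 1, 1, 1, 1) = 56434560

Hook-length formula: f^λ = n! / Π hook(c), product over all cells c of the Young diagram. For λ = (7, 4, 3, 1, 1, 1, 1, 1, 1), n = 20 boxes. Hook lengths by row (left-to-right, top-to-bottom): [15, 8, 7, 5, 3, 2, 1]; [11, 4, 3, 1]; [9, 2, 1]; [6]; [5]; [4]; [3]; [2]; [1]. Product of hooks = 43110144000. So f^λ = 20! / 43110144000 = 2432902008176640000 / 43110144000 = 56434560.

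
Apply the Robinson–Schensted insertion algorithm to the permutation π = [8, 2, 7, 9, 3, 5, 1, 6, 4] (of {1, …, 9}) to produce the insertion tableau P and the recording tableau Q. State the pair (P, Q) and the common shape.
P = [1, 3, 4, 6] / [2, 5] / [7, 9] / [8];  Q = [1, 3, 4, 8] / [2, 6] / [5, 9] / [7];  common shape = (4, 2, 2, 1)

Row-insert the values π_1, π_2, … into P one at a time, bumping the leftmost entry strictly greater than the inserted value down to the next row. The recording tableau Q records, in position (i, j), the step at which that cell was added to P.
  Insert 8 (step 1): P = [8];  Q = [1]
  Insert 2 (step 2): P = [2] / [8];  Q = [1] / [2]
  Insert 7 (step 3): P = [2, 7] / [8];  Q = [1, 3] / [2]
  Insert 9 (step 4): P = [2, 7, 9] / [8];  Q = [1, 3, 4] / [2]
  Insert 3 (step 5): P = [2, 3, 9] / [7] / [8];  Q = [1, 3, 4] / [2] / [5]
  Insert 5 (step 6): P = [2, 3, 5] / [7, 9] / [8];  Q = [1, 3, 4] / [2, 6] / [5]
  Insert 1 (step 7): P = [1, 3, 5] / [2, 9] / [7] / [8];  Q = [1, 3, 4] / [2, 6] / [5] / [7]
  Insert 6 (step 8): P = [1, 3, 5, 6] / [2, 9] / [7] / [8];  Q = [1, 3, 4, 8] / [2, 6] / [5] / [7]
  Insert 4 (step 9): P = [1, 3, 4, 6] / [2, 5] / [7, 9] / [8];  Q = [1, 3, 4, 8] / [2, 6] / [5, 9] / [7]
Final shape: (4, 2, 2, 1).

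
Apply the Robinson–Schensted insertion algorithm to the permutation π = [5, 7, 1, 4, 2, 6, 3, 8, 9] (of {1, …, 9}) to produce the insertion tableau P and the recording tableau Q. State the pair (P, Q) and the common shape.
P = [1, 2, 3, 8, 9] / [4, 6] / [5, 7];  Q = [1, 2, 6, 8, 9] / [3, 4] / [5, 7];  common shape = (5, 2, 2)

Row-insert the values π_1, π_2, … into P one at a time, bumping the leftmost entry strictly greater than the inserted value down to the next row. The recording tableau Q records, in position (i, j), the step at which that cell was added to P.
  Insert 5 (step 1): P = [5];  Q = [1]
  Insert 7 (step 2): P = [5, 7];  Q = [1, 2]
  Insert 1 (step 3): P = [1, 7] / [5];  Q = [1, 2] / [3]
  Insert 4 (step 4): P = [1, 4] / [5, 7];  Q = [1, 2] / [3, 4]
  Insert 2 (step 5): P = [1, 2] / [4, 7] / [5];  Q = [1, 2] / [3, 4] / [5]
  Insert 6 (step 6): P = [1, 2, 6] / [4, 7] / [5];  Q = [1, 2, 6] / [3, 4] / [5]
  Insert 3 (step 7): P = [1, 2, 3] / [4, 6] / [5, 7];  Q = [1, 2, 6] / [3, 4] / [5, 7]
  Insert 8 (step 8): P = [1, 2, 3, 8] / [4, 6] / [5, 7];  Q = [1, 2, 6, 8] / [3, 4] / [5, 7]
  Insert 9 (step 9): P = [1, 2, 3, 8, 9] / [4, 6] / [5, 7];  Q = [1, 2, 6, 8, 9] / [3, 4] / [5, 7]
Final shape: (5, 2, 2).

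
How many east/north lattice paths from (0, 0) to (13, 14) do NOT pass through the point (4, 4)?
Number of paths = 13591840

Total paths from (0, 0) to (13, 14): C(27, 13) = 20058300. Paths through (4, 4): (paths (0, 0) → (4, 4)) × (paths (4, 4) → (13, 14)) = C(8, 4) · C(19, 9) = 70 · 92378 = 6466460. Avoidance count = 20058300 − 6466460 = 13591840.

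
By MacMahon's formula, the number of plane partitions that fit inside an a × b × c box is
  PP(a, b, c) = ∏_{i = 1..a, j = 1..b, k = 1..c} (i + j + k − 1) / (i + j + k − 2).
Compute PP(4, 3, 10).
PP(4, 3, 10) = 33157124

Evaluate the triple product over i = 1..4, j = 1..3, k = 1..10. The factors are (2/1) · (3/2) · (4/3) · (5/4) · (6/5) · (7/6) · (8/7) · (9/8) · … (120 factors total). The numerators and denominators telescope so the product is an integer; carrying out the multiplication exactly gives PP(4, 3, 10) = 33157124.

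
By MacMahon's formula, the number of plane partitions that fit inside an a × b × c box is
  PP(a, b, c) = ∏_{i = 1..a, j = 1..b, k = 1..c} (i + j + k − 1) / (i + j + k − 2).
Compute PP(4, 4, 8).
PP(4, 4, 8) = 184225041

Evaluate the triple product over i = 1..4, j = 1..4, k = 1..8. The factors are (2/1) · (3/2) · (4/3) · (5/4) · (6/5) · (7/6) · (8/7) · (9/8) · … (128 factors total). The numerators and denominators telescope so the product is an integer; carrying out the multiplication exactly gives PP(4, 4, 8) = 184225041.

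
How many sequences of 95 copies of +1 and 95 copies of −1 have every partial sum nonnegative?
C_95 = 944973797977428207852605870454939596837230758234904050

These ballot sequences are counted by the Catalan number C_n = (1/(n + 1)) · C(2n, n). For n = 95: C_95 = (1/96) · C(190, 95) = 90717484605833107953850163563674201296374152790550788800/96 = 944973797977428207852605870454939596837230758234904050.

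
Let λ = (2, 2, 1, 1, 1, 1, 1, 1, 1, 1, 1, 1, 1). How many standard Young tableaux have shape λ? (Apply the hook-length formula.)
# SYT of shape (2, 2, 1, 1, 1, 1, 1, 1, 1, 1, 1, 1, 1) = 90

Hook-length formula: f^λ = n! / Π hook(c), product over all cells c of the Young diagram. For λ = (2, 2, 1, 1, 1, 1, 1, 1, 1, 1, 1, 1, 1), n = 15 boxes. Hook lengths by row (left-to-right, top-to-bottom): [14, 2]; [13, 1]; [11]; [10]; [9]; [8]; [7]; [6]; [5]; [4]; [3]; [2]; [1]. Product of hooks = 14529715200. So f^λ = 15! / 14529715200 = 1307674368000 / 14529715200 = 90.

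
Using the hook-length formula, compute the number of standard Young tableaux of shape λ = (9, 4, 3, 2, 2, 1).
# SYT of shape (9, 4, 3, 2, 2, 1) = 484984500

Hook-length formula: f^λ = n! / Π hook(c), product over all cells c of the Young diagram. For λ = (9, 4, 3, 2, 2, 1), n = 21 boxes. Hook lengths by row (left-to-right, top-to-bottom): [14, 12, 9, 7, 5, 4, 3, 2, 1]; [8, 6, 3, 1]; [6, 4, 1]; [4, 2]; [3, 1]; [1]. Product of hooks = 105345515520. So f^λ = 21! / 105345515520 = 51090942171709440000 / 105345515520 = 484984500.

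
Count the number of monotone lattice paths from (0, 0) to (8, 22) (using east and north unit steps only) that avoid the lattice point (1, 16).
Number of paths = 5823753

Total paths from (0, 0) to (8, 22): C(30, 8) = 5852925. Paths through (1, 16): (paths (0, 0) → (1, 16)) × (paths (1, 16) → (8, 22)) = C(17, 1) · C(13, 7) = 17 · 1716 = 29172. Avoidance count = 5852925 − 29172 = 5823753.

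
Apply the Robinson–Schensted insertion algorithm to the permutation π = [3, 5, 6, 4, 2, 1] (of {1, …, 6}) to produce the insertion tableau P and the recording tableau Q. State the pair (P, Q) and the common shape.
P = [1, 4, 6] / [2] / [3] / [5];  Q = [1, 2, 3] / [4] / [5] / [6];  common shape = (3, 1, 1, 1)

Row-insert the values π_1, π_2, … into P one at a time, bumping the leftmost entry strictly greater than the inserted value down to the next row. The recording tableau Q records, in position (i, j), the step at which that cell was added to P.
  Insert 3 (step 1): P = [3];  Q = [1]
  Insert 5 (step 2): P = [3, 5];  Q = [1, 2]
  Insert 6 (step 3): P = [3, 5, 6];  Q = [1, 2, 3]
  Insert 4 (step 4): P = [3, 4, 6] / [5];  Q = [1, 2, 3] / [4]
  Insert 2 (step 5): P = [2, 4, 6] / [3] / [5];  Q = [1, 2, 3] / [4] / [5]
  Insert 1 (step 6): P = [1, 4, 6] / [2] / [3] / [5];  Q = [1, 2, 3] / [4] / [5] / [6]
Final shape: (3, 1, 1, 1).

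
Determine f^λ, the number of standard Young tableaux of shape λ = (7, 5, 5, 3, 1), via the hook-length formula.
# SYT of shape (7, 5, 5, 3, 1) = 333316620

Hook-length formula: f^λ = n! / Π hook(c), product over all cells c of the Young diagram. For λ = (7, 5, 5, 3, 1), n = 21 boxes. Hook lengths by row (left-to-right, top-to-bottom): [11, 9, 8, 6, 5, 2, 1]; [8, 6, 5, 3, 2]; [7, 5, 4, 2, 1]; [4, 2, 1]; [1]. Product of hooks = 153280512000. So f^λ = 21! / 153280512000 = 51090942171709440000 / 153280512000 = 333316620.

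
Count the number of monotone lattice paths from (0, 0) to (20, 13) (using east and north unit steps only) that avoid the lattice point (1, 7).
Number of paths = 571749640

Total paths from (0, 0) to (20, 13): C(33, 20) = 573166440. Paths through (1, 7): (paths (0, 0) → (1, 7)) × (paths (1, 7) → (20, 13)) = C(8, 1) · C(25, 19) = 8 · 177100 = 1416800. Avoidance count = 573166440 − 1416800 = 571749640.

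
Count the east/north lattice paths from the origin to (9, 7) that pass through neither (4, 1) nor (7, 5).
Number of paths = 5428

Inclusion–exclusion. Total paths: C(16, 9) = 11440. Through P₁: C(5, 4)·C(11, 5) = 2310. Through P₂: C(12, 7)·C(4, 2) = 4752. Since P₁ is strictly southwest of P₂, a monotone path through both must visit P₁ then P₂; paths through both = C(5, 4)·C(7, 3)·C(4, 2) = 1050. Avoid both = 11440 − 2310 − 4752 + 1050 = 5428.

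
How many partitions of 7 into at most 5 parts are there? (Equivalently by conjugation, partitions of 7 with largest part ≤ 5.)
p(7, parts ≤ 5) = 13

Partitions of 7 with all parts ≤ 5: 5+2, 5+1+1, 4+3, 4+2+1, 4+1+1+1, 3+3+1, 3+2+2, 3+2+1+1, 3+1+1+1+1, 2+2+2+1, 2+2+1+1+1, 2+1+1+1+1+1, 1+1+1+1+1+1+1. Count = 13.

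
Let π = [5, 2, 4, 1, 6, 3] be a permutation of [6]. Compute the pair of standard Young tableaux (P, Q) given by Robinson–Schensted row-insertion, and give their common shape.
P = [1, 3, 6] / [2, 4] / [5];  Q = [1, 3, 5] / [2, 6] / [4];  common shape = (3, 2, 1)

Row-insert the values π_1, π_2, … into P one at a time, bumping the leftmost entry strictly greater than the inserted value down to the next row. The recording tableau Q records, in position (i, j), the step at which that cell was added to P.
  Insert 5 (step 1): P = [5];  Q = [1]
  Insert 2 (step 2): P = [2] / [5];  Q = [1] / [2]
  Insert 4 (step 3): P = [2, 4] / [5];  Q = [1, 3] / [2]
  Insert 1 (step 4): P = [1, 4] / [2] / [5];  Q = [1, 3] / [2] / [4]
  Insert 6 (step 5): P = [1, 4, 6] / [2] / [5];  Q = [1, 3, 5] / [2] / [4]
  Insert 3 (step 6): P = [1, 3, 6] / [2, 4] / [5];  Q = [1, 3, 5] / [2, 6] / [4]
Final shape: (3, 2, 1).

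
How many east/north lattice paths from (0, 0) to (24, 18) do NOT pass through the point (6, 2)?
Number of paths = 291986201010

Total paths from (0, 0) to (24, 18): C(42, 24) = 353697121050. Paths through (6, 2): (paths (0, 0) → (6, 2)) × (paths (6, 2) → (24, 18)) = C(8, 6) · C(34, 18) = 28 · 2203961430 = 61710920040. Avoidance count = 353697121050 − 61710920040 = 291986201010.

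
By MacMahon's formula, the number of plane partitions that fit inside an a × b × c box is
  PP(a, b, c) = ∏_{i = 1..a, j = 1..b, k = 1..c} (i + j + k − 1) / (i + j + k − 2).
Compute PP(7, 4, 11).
PP(7, 4, 11) = 418241323113120

Evaluate the triple product over i = 1..7, j = 1..4, k = 1..11. The factors are (2/1) · (3/2) · (4/3) · (5/4) · (6/5) · (7/6) · (8/7) · (9/8) · … (308 factors total). The numerators and denominators telescope so the product is an integer; carrying out the multiplication exactly gives PP(7, 4, 11) = 418241323113120.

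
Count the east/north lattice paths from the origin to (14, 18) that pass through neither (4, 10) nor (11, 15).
Number of paths = 288966482

Inclusion–exclusion. Total paths: C(32, 14) = 471435600. Through P₁: C(14, 4)·C(18, 10) = 43801758. Through P₂: C(26, 11)·C(6, 3) = 154523200. Since P₁ is strictly southwest of P₂, a monotone path through both must visit P₁ then P₂; paths through both = C(14, 4)·C(12, 7)·C(6, 3) = 15855840. Avoid both = 471435600 − 43801758 − 154523200 + 15855840 = 288966482.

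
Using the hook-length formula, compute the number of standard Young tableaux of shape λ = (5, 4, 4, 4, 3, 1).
# SYT of shape (5, 4, 4, 4, 3, 1) = 157134978

Hook-length formula: f^λ = n! / Π hook(c), product over all cells c of the Young diagram. For λ = (5, 4, 4, 4, 3, 1), n = 21 boxes. Hook lengths by row (left-to-right, top-to-bottom): [10, 8, 7, 5, 1]; [8, 6, 5, 3]; [7, 5, 4, 2]; [6, 4, 3, 1]; [4, 2, 1]; [1]. Product of hooks = 325140480000. So f^λ = 21! / 325140480000 = 51090942171709440000 / 325140480000 = 157134978.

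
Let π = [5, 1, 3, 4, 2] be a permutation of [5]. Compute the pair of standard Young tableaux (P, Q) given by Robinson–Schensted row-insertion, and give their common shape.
P = [1, 2, 4] / [3] / [5];  Q = [1, 3, 4] / [2] / [5];  common shape = (3, 1, 1)

Row-insert the values π_1, π_2, … into P one at a time, bumping the leftmost entry strictly greater than the inserted value down to the next row. The recording tableau Q records, in position (i, j), the step at which that cell was added to P.
  Insert 5 (step 1): P = [5];  Q = [1]
  Insert 1 (step 2): P = [1] / [5];  Q = [1] / [2]
  Insert 3 (step 3): P = [1, 3] / [5];  Q = [1, 3] / [2]
  Insert 4 (step 4): P = [1, 3, 4] / [5];  Q = [1, 3, 4] / [2]
  Insert 2 (step 5): P = [1, 2, 4] / [3] / [5];  Q = [1, 3, 4] / [2] / [5]
Final shape: (3, 1, 1).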